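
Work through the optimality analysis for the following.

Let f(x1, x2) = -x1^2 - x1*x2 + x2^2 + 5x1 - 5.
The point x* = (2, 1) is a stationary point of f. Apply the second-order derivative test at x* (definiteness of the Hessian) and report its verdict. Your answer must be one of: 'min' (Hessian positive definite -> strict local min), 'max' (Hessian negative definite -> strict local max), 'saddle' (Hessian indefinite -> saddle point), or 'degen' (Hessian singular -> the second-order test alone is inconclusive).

Compute the Hessian H = grad^2 f:
  H = [[-2, -1], [-1, 2]]
Verify stationarity: grad f(x*) = H x* + g = (0, 0).
Eigenvalues of H: -2.2361, 2.2361.
Eigenvalues have mixed signs, so H is indefinite -> x* is a saddle point.

saddle


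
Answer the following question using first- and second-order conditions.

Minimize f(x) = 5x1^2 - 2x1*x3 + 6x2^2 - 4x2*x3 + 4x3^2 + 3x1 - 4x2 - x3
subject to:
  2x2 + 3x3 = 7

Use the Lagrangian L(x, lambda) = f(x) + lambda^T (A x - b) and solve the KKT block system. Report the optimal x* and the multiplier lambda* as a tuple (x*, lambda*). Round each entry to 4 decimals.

Form the Lagrangian:
  L(x, lambda) = (1/2) x^T Q x + c^T x + lambda^T (A x - b)
Stationarity (grad_x L = 0): Q x + c + A^T lambda = 0.
Primal feasibility: A x = b.

This gives the KKT block system:
  [ Q   A^T ] [ x     ]   [-c ]
  [ A    0  ] [ lambda ] = [ b ]

Solving the linear system:
  x*      = (0.0064, 1.2017, 1.5322)
  lambda* = (-2.1459)
  f(x*)   = 4.3509

x* = (0.0064, 1.2017, 1.5322), lambda* = (-2.1459)


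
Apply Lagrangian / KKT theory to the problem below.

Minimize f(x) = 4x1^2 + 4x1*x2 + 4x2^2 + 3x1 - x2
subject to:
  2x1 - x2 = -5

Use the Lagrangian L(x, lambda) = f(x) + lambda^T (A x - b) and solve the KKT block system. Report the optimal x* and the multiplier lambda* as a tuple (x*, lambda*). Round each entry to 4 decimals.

Form the Lagrangian:
  L(x, lambda) = (1/2) x^T Q x + c^T x + lambda^T (A x - b)
Stationarity (grad_x L = 0): Q x + c + A^T lambda = 0.
Primal feasibility: A x = b.

This gives the KKT block system:
  [ Q   A^T ] [ x     ]   [-c ]
  [ A    0  ] [ lambda ] = [ b ]

Solving the linear system:
  x*      = (-1.8036, 1.3929)
  lambda* = (2.9286)
  f(x*)   = 3.9196

x* = (-1.8036, 1.3929), lambda* = (2.9286)


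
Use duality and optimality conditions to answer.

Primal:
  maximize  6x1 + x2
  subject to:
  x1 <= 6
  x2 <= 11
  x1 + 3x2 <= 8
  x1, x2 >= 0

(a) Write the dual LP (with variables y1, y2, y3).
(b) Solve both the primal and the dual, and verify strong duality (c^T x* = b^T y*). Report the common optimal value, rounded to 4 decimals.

The standard primal-dual pair for 'max c^T x s.t. A x <= b, x >= 0' is:
  Dual:  min b^T y  s.t.  A^T y >= c,  y >= 0.

So the dual LP is:
  minimize  6y1 + 11y2 + 8y3
  subject to:
    y1 + y3 >= 6
    y2 + 3y3 >= 1
    y1, y2, y3 >= 0

Solving the primal: x* = (6, 0.6667).
  primal value c^T x* = 36.6667.
Solving the dual: y* = (5.6667, 0, 0.3333).
  dual value b^T y* = 36.6667.
Strong duality: c^T x* = b^T y*. Confirmed.

36.6667


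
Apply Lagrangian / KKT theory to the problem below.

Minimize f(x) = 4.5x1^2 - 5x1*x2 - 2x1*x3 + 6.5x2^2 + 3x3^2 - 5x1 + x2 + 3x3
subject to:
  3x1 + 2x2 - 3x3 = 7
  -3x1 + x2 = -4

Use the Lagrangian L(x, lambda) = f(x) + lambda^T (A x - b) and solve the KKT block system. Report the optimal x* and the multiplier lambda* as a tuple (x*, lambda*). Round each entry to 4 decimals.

Form the Lagrangian:
  L(x, lambda) = (1/2) x^T Q x + c^T x + lambda^T (A x - b)
Stationarity (grad_x L = 0): Q x + c + A^T lambda = 0.
Primal feasibility: A x = b.

This gives the KKT block system:
  [ Q   A^T ] [ x     ]   [-c ]
  [ A    0  ] [ lambda ] = [ b ]

Solving the linear system:
  x*      = (1.5145, 0.5435, -0.4565)
  lambda* = (-0.9227, 1.3527)
  f(x*)   = 1.7355

x* = (1.5145, 0.5435, -0.4565), lambda* = (-0.9227, 1.3527)


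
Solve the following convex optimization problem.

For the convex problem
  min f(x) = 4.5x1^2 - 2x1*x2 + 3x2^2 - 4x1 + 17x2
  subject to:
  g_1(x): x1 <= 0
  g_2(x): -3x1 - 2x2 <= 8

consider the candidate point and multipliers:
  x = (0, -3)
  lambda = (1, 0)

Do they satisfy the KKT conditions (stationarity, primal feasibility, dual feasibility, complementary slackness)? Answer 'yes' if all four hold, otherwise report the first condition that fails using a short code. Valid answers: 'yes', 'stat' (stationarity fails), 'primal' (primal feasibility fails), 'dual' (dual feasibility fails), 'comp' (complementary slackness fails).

Gradient of f: grad f(x) = Q x + c = (2, -1)
Constraint values g_i(x) = a_i^T x - b_i:
  g_1((0, -3)) = 0
  g_2((0, -3)) = -2
Stationarity residual: grad f(x) + sum_i lambda_i a_i = (3, -1)
  -> stationarity FAILS
Primal feasibility (all g_i <= 0): OK
Dual feasibility (all lambda_i >= 0): OK
Complementary slackness (lambda_i * g_i(x) = 0 for all i): OK

Verdict: the first failing condition is stationarity -> stat.

stat


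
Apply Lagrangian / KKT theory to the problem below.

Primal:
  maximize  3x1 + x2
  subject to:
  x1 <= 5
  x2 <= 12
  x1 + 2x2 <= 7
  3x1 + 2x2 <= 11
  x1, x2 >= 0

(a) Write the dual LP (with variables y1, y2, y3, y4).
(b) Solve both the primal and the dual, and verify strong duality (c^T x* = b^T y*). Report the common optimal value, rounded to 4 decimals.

The standard primal-dual pair for 'max c^T x s.t. A x <= b, x >= 0' is:
  Dual:  min b^T y  s.t.  A^T y >= c,  y >= 0.

So the dual LP is:
  minimize  5y1 + 12y2 + 7y3 + 11y4
  subject to:
    y1 + y3 + 3y4 >= 3
    y2 + 2y3 + 2y4 >= 1
    y1, y2, y3, y4 >= 0

Solving the primal: x* = (3.6667, 0).
  primal value c^T x* = 11.
Solving the dual: y* = (0, 0, 0, 1).
  dual value b^T y* = 11.
Strong duality: c^T x* = b^T y*. Confirmed.

11


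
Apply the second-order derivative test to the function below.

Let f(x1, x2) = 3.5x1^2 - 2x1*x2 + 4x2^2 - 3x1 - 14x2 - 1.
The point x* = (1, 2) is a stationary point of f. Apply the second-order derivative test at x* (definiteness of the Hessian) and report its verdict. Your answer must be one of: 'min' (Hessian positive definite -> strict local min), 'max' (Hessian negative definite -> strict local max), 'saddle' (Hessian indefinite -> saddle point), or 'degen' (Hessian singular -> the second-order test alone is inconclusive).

Compute the Hessian H = grad^2 f:
  H = [[7, -2], [-2, 8]]
Verify stationarity: grad f(x*) = H x* + g = (0, 0).
Eigenvalues of H: 5.4384, 9.5616.
Both eigenvalues > 0, so H is positive definite -> x* is a strict local min.

min


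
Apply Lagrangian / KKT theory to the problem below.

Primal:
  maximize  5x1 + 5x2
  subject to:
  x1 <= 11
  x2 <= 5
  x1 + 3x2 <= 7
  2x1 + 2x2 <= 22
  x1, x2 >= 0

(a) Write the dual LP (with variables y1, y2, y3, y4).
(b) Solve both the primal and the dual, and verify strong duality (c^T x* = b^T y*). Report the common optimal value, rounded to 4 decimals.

The standard primal-dual pair for 'max c^T x s.t. A x <= b, x >= 0' is:
  Dual:  min b^T y  s.t.  A^T y >= c,  y >= 0.

So the dual LP is:
  minimize  11y1 + 5y2 + 7y3 + 22y4
  subject to:
    y1 + y3 + 2y4 >= 5
    y2 + 3y3 + 2y4 >= 5
    y1, y2, y3, y4 >= 0

Solving the primal: x* = (7, 0).
  primal value c^T x* = 35.
Solving the dual: y* = (0, 0, 5, 0).
  dual value b^T y* = 35.
Strong duality: c^T x* = b^T y*. Confirmed.

35


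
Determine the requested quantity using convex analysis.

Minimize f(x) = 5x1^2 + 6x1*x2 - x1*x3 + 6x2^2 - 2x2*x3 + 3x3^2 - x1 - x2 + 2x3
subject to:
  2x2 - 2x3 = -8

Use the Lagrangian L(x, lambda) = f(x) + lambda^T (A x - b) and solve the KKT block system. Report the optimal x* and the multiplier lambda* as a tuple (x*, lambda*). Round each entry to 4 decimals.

Form the Lagrangian:
  L(x, lambda) = (1/2) x^T Q x + c^T x + lambda^T (A x - b)
Stationarity (grad_x L = 0): Q x + c + A^T lambda = 0.
Primal feasibility: A x = b.

This gives the KKT block system:
  [ Q   A^T ] [ x     ]   [-c ]
  [ A    0  ] [ lambda ] = [ b ]

Solving the linear system:
  x*      = (1.3478, -1.6957, 2.3043)
  lambda* = (8.9348)
  f(x*)   = 38.2174

x* = (1.3478, -1.6957, 2.3043), lambda* = (8.9348)


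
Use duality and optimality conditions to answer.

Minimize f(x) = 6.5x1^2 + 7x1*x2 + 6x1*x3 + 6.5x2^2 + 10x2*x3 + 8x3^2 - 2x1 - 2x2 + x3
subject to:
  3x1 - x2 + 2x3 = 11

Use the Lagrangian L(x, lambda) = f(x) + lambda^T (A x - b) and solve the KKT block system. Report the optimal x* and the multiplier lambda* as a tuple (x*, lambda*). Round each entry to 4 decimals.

Form the Lagrangian:
  L(x, lambda) = (1/2) x^T Q x + c^T x + lambda^T (A x - b)
Stationarity (grad_x L = 0): Q x + c + A^T lambda = 0.
Primal feasibility: A x = b.

This gives the KKT block system:
  [ Q   A^T ] [ x     ]   [-c ]
  [ A    0  ] [ lambda ] = [ b ]

Solving the linear system:
  x*      = (2.0255, -2.3358, 1.2938)
  lambda* = (-5.2482)
  f(x*)   = 29.8221

x* = (2.0255, -2.3358, 1.2938), lambda* = (-5.2482)


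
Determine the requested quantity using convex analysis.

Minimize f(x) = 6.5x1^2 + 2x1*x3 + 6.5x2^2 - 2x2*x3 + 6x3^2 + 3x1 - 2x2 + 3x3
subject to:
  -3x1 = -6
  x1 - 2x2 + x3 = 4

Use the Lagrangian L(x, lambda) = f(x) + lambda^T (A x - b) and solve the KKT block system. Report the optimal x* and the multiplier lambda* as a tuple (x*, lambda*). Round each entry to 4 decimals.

Form the Lagrangian:
  L(x, lambda) = (1/2) x^T Q x + c^T x + lambda^T (A x - b)
Stationarity (grad_x L = 0): Q x + c + A^T lambda = 0.
Primal feasibility: A x = b.

This gives the KKT block system:
  [ Q   A^T ] [ x     ]   [-c ]
  [ A    0  ] [ lambda ] = [ b ]

Solving the linear system:
  x*      = (2, -1.0566, -0.1132)
  lambda* = (7.0063, -7.7547)
  f(x*)   = 40.4151

x* = (2, -1.0566, -0.1132), lambda* = (7.0063, -7.7547)


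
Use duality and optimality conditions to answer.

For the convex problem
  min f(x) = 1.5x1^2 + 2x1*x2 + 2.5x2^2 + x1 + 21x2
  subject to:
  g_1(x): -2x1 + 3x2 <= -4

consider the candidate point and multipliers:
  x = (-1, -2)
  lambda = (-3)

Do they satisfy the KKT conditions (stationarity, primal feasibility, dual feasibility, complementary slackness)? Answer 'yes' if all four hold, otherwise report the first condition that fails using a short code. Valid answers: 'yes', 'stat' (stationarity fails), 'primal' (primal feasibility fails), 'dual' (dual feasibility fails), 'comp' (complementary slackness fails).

Gradient of f: grad f(x) = Q x + c = (-6, 9)
Constraint values g_i(x) = a_i^T x - b_i:
  g_1((-1, -2)) = 0
Stationarity residual: grad f(x) + sum_i lambda_i a_i = (0, 0)
  -> stationarity OK
Primal feasibility (all g_i <= 0): OK
Dual feasibility (all lambda_i >= 0): FAILS
Complementary slackness (lambda_i * g_i(x) = 0 for all i): OK

Verdict: the first failing condition is dual_feasibility -> dual.

dual


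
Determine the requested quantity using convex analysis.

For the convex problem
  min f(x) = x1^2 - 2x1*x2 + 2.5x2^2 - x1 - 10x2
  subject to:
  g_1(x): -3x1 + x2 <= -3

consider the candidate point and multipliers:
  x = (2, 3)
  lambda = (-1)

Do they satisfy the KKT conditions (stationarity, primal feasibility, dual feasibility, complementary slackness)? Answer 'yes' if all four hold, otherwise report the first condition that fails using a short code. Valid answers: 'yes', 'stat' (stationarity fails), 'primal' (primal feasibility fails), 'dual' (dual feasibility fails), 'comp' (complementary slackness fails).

Gradient of f: grad f(x) = Q x + c = (-3, 1)
Constraint values g_i(x) = a_i^T x - b_i:
  g_1((2, 3)) = 0
Stationarity residual: grad f(x) + sum_i lambda_i a_i = (0, 0)
  -> stationarity OK
Primal feasibility (all g_i <= 0): OK
Dual feasibility (all lambda_i >= 0): FAILS
Complementary slackness (lambda_i * g_i(x) = 0 for all i): OK

Verdict: the first failing condition is dual_feasibility -> dual.

dual


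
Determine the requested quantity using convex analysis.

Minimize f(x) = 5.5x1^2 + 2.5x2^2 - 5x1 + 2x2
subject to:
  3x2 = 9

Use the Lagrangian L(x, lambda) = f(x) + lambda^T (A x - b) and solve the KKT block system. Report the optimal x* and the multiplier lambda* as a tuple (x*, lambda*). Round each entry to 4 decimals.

Form the Lagrangian:
  L(x, lambda) = (1/2) x^T Q x + c^T x + lambda^T (A x - b)
Stationarity (grad_x L = 0): Q x + c + A^T lambda = 0.
Primal feasibility: A x = b.

This gives the KKT block system:
  [ Q   A^T ] [ x     ]   [-c ]
  [ A    0  ] [ lambda ] = [ b ]

Solving the linear system:
  x*      = (0.4545, 3)
  lambda* = (-5.6667)
  f(x*)   = 27.3636

x* = (0.4545, 3), lambda* = (-5.6667)


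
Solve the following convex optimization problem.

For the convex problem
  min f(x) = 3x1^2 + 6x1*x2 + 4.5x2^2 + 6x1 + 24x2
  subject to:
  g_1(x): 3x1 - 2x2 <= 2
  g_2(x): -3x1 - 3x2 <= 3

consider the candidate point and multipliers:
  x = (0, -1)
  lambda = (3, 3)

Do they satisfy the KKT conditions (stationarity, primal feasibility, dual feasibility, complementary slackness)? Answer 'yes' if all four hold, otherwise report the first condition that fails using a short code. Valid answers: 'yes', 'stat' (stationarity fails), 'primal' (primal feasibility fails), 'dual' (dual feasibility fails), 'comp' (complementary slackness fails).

Gradient of f: grad f(x) = Q x + c = (0, 15)
Constraint values g_i(x) = a_i^T x - b_i:
  g_1((0, -1)) = 0
  g_2((0, -1)) = 0
Stationarity residual: grad f(x) + sum_i lambda_i a_i = (0, 0)
  -> stationarity OK
Primal feasibility (all g_i <= 0): OK
Dual feasibility (all lambda_i >= 0): OK
Complementary slackness (lambda_i * g_i(x) = 0 for all i): OK

Verdict: yes, KKT holds.

yes


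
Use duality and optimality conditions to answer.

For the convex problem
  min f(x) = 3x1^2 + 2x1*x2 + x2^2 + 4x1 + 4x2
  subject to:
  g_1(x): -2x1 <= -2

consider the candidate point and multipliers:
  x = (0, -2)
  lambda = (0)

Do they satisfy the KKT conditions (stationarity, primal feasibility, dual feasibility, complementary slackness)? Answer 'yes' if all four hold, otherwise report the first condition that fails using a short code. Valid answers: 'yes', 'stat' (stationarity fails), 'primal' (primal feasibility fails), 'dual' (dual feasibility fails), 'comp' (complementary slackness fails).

Gradient of f: grad f(x) = Q x + c = (0, 0)
Constraint values g_i(x) = a_i^T x - b_i:
  g_1((0, -2)) = 2
Stationarity residual: grad f(x) + sum_i lambda_i a_i = (0, 0)
  -> stationarity OK
Primal feasibility (all g_i <= 0): FAILS
Dual feasibility (all lambda_i >= 0): OK
Complementary slackness (lambda_i * g_i(x) = 0 for all i): OK

Verdict: the first failing condition is primal_feasibility -> primal.

primal


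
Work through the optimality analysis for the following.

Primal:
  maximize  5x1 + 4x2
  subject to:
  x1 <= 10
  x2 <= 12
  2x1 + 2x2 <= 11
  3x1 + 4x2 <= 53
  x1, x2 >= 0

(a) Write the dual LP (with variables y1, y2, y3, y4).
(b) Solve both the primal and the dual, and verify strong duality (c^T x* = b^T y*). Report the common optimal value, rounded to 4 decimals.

The standard primal-dual pair for 'max c^T x s.t. A x <= b, x >= 0' is:
  Dual:  min b^T y  s.t.  A^T y >= c,  y >= 0.

So the dual LP is:
  minimize  10y1 + 12y2 + 11y3 + 53y4
  subject to:
    y1 + 2y3 + 3y4 >= 5
    y2 + 2y3 + 4y4 >= 4
    y1, y2, y3, y4 >= 0

Solving the primal: x* = (5.5, 0).
  primal value c^T x* = 27.5.
Solving the dual: y* = (0, 0, 2.5, 0).
  dual value b^T y* = 27.5.
Strong duality: c^T x* = b^T y*. Confirmed.

27.5


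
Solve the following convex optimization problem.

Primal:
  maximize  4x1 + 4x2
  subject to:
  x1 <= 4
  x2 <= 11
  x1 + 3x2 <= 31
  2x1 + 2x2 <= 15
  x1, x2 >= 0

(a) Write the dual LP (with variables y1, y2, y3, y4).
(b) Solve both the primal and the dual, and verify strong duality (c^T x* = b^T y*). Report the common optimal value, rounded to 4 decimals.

The standard primal-dual pair for 'max c^T x s.t. A x <= b, x >= 0' is:
  Dual:  min b^T y  s.t.  A^T y >= c,  y >= 0.

So the dual LP is:
  minimize  4y1 + 11y2 + 31y3 + 15y4
  subject to:
    y1 + y3 + 2y4 >= 4
    y2 + 3y3 + 2y4 >= 4
    y1, y2, y3, y4 >= 0

Solving the primal: x* = (0, 7.5).
  primal value c^T x* = 30.
Solving the dual: y* = (0, 0, 0, 2).
  dual value b^T y* = 30.
Strong duality: c^T x* = b^T y*. Confirmed.

30


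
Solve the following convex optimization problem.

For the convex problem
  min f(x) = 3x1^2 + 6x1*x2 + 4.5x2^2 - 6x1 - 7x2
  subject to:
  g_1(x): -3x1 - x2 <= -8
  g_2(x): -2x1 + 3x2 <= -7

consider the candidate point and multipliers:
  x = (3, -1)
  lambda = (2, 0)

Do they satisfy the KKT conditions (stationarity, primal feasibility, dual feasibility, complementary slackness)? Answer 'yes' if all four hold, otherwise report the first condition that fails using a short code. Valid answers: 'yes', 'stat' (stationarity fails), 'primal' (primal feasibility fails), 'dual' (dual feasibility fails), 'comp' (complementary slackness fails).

Gradient of f: grad f(x) = Q x + c = (6, 2)
Constraint values g_i(x) = a_i^T x - b_i:
  g_1((3, -1)) = 0
  g_2((3, -1)) = -2
Stationarity residual: grad f(x) + sum_i lambda_i a_i = (0, 0)
  -> stationarity OK
Primal feasibility (all g_i <= 0): OK
Dual feasibility (all lambda_i >= 0): OK
Complementary slackness (lambda_i * g_i(x) = 0 for all i): OK

Verdict: yes, KKT holds.

yes


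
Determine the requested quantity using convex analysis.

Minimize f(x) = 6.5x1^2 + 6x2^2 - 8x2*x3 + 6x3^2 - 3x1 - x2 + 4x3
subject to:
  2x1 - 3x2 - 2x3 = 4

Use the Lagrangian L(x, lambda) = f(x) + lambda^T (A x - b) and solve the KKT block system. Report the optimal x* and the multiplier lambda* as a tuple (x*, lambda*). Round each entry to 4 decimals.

Form the Lagrangian:
  L(x, lambda) = (1/2) x^T Q x + c^T x + lambda^T (A x - b)
Stationarity (grad_x L = 0): Q x + c + A^T lambda = 0.
Primal feasibility: A x = b.

This gives the KKT block system:
  [ Q   A^T ] [ x     ]   [-c ]
  [ A    0  ] [ lambda ] = [ b ]

Solving the linear system:
  x*      = (0.3103, -0.5862, -0.8103)
  lambda* = (-0.5172)
  f(x*)   = -0.7586

x* = (0.3103, -0.5862, -0.8103), lambda* = (-0.5172)


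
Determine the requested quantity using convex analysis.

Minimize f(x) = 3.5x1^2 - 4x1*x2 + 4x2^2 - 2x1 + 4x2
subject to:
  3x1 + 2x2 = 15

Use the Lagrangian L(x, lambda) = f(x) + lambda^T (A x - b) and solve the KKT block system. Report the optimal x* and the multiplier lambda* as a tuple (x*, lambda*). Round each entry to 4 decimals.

Form the Lagrangian:
  L(x, lambda) = (1/2) x^T Q x + c^T x + lambda^T (A x - b)
Stationarity (grad_x L = 0): Q x + c + A^T lambda = 0.
Primal feasibility: A x = b.

This gives the KKT block system:
  [ Q   A^T ] [ x     ]   [-c ]
  [ A    0  ] [ lambda ] = [ b ]

Solving the linear system:
  x*      = (3.4595, 2.3108)
  lambda* = (-4.3243)
  f(x*)   = 33.5946

x* = (3.4595, 2.3108), lambda* = (-4.3243)


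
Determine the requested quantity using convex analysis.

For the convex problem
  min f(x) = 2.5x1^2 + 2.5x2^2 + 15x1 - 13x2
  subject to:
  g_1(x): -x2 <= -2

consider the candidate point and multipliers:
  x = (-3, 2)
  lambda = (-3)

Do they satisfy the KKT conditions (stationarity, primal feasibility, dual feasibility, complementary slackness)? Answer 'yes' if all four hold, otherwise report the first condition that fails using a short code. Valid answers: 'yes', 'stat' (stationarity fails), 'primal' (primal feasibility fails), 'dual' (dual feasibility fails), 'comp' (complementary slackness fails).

Gradient of f: grad f(x) = Q x + c = (0, -3)
Constraint values g_i(x) = a_i^T x - b_i:
  g_1((-3, 2)) = 0
Stationarity residual: grad f(x) + sum_i lambda_i a_i = (0, 0)
  -> stationarity OK
Primal feasibility (all g_i <= 0): OK
Dual feasibility (all lambda_i >= 0): FAILS
Complementary slackness (lambda_i * g_i(x) = 0 for all i): OK

Verdict: the first failing condition is dual_feasibility -> dual.

dual


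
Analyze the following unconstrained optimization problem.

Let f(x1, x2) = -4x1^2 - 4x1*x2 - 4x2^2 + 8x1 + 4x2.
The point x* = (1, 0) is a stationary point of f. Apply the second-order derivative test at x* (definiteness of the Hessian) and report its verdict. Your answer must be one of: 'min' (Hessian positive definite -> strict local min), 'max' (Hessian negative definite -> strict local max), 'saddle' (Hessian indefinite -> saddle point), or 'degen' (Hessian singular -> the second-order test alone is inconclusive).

Compute the Hessian H = grad^2 f:
  H = [[-8, -4], [-4, -8]]
Verify stationarity: grad f(x*) = H x* + g = (0, 0).
Eigenvalues of H: -12, -4.
Both eigenvalues < 0, so H is negative definite -> x* is a strict local max.

max


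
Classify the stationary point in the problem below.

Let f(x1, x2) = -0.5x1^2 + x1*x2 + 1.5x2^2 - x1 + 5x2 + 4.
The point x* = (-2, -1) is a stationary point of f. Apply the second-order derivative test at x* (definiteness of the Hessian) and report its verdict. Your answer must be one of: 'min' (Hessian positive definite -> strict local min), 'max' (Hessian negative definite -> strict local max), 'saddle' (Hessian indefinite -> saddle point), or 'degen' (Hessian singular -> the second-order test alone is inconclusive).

Compute the Hessian H = grad^2 f:
  H = [[-1, 1], [1, 3]]
Verify stationarity: grad f(x*) = H x* + g = (0, 0).
Eigenvalues of H: -1.2361, 3.2361.
Eigenvalues have mixed signs, so H is indefinite -> x* is a saddle point.

saddle


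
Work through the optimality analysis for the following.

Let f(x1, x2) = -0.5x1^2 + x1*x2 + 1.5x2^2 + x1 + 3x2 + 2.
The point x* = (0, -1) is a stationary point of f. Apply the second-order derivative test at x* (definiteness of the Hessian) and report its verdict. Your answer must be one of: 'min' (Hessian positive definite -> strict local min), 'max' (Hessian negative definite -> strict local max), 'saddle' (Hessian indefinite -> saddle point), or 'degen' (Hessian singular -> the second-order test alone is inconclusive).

Compute the Hessian H = grad^2 f:
  H = [[-1, 1], [1, 3]]
Verify stationarity: grad f(x*) = H x* + g = (0, 0).
Eigenvalues of H: -1.2361, 3.2361.
Eigenvalues have mixed signs, so H is indefinite -> x* is a saddle point.

saddle


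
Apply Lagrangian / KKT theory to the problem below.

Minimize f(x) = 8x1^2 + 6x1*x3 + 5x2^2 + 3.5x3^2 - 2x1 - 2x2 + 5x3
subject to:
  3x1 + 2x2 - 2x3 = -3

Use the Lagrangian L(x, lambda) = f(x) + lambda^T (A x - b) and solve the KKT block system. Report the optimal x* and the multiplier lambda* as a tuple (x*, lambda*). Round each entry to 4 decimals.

Form the Lagrangian:
  L(x, lambda) = (1/2) x^T Q x + c^T x + lambda^T (A x - b)
Stationarity (grad_x L = 0): Q x + c + A^T lambda = 0.
Primal feasibility: A x = b.

This gives the KKT block system:
  [ Q   A^T ] [ x     ]   [-c ]
  [ A    0  ] [ lambda ] = [ b ]

Solving the linear system:
  x*      = (-0.5083, -0.3008, 0.4368)
  lambda* = (2.5039)
  f(x*)   = 5.6569

x* = (-0.5083, -0.3008, 0.4368), lambda* = (2.5039)


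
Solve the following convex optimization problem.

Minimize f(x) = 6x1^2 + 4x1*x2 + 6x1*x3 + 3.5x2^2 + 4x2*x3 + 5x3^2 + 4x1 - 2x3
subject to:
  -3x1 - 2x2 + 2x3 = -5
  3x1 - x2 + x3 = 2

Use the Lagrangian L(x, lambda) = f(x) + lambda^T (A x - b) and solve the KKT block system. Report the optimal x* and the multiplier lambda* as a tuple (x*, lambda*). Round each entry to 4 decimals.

Form the Lagrangian:
  L(x, lambda) = (1/2) x^T Q x + c^T x + lambda^T (A x - b)
Stationarity (grad_x L = 0): Q x + c + A^T lambda = 0.
Primal feasibility: A x = b.

This gives the KKT block system:
  [ Q   A^T ] [ x     ]   [-c ]
  [ A    0  ] [ lambda ] = [ b ]

Solving the linear system:
  x*      = (1, 0.24, -0.76)
  lambda* = (2.2578, -1.8756)
  f(x*)   = 10.28

x* = (1, 0.24, -0.76), lambda* = (2.2578, -1.8756)


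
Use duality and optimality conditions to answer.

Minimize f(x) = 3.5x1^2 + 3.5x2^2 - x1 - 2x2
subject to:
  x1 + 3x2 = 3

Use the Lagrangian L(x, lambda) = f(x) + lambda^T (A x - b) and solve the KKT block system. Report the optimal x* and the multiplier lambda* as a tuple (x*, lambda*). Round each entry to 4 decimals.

Form the Lagrangian:
  L(x, lambda) = (1/2) x^T Q x + c^T x + lambda^T (A x - b)
Stationarity (grad_x L = 0): Q x + c + A^T lambda = 0.
Primal feasibility: A x = b.

This gives the KKT block system:
  [ Q   A^T ] [ x     ]   [-c ]
  [ A    0  ] [ lambda ] = [ b ]

Solving the linear system:
  x*      = (0.3429, 0.8857)
  lambda* = (-1.4)
  f(x*)   = 1.0429

x* = (0.3429, 0.8857), lambda* = (-1.4)


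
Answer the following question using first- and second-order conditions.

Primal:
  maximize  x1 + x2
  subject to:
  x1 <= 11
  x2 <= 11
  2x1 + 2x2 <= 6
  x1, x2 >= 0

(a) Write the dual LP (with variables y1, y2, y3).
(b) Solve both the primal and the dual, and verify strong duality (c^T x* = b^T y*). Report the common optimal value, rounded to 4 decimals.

The standard primal-dual pair for 'max c^T x s.t. A x <= b, x >= 0' is:
  Dual:  min b^T y  s.t.  A^T y >= c,  y >= 0.

So the dual LP is:
  minimize  11y1 + 11y2 + 6y3
  subject to:
    y1 + 2y3 >= 1
    y2 + 2y3 >= 1
    y1, y2, y3 >= 0

Solving the primal: x* = (3, 0).
  primal value c^T x* = 3.
Solving the dual: y* = (0, 0, 0.5).
  dual value b^T y* = 3.
Strong duality: c^T x* = b^T y*. Confirmed.

3


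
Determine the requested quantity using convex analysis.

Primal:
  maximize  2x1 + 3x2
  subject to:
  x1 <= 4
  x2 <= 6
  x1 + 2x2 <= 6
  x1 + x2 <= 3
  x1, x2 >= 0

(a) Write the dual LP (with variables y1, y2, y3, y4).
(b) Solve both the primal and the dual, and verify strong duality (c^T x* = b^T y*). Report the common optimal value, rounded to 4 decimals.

The standard primal-dual pair for 'max c^T x s.t. A x <= b, x >= 0' is:
  Dual:  min b^T y  s.t.  A^T y >= c,  y >= 0.

So the dual LP is:
  minimize  4y1 + 6y2 + 6y3 + 3y4
  subject to:
    y1 + y3 + y4 >= 2
    y2 + 2y3 + y4 >= 3
    y1, y2, y3, y4 >= 0

Solving the primal: x* = (0, 3).
  primal value c^T x* = 9.
Solving the dual: y* = (0, 0, 0, 3).
  dual value b^T y* = 9.
Strong duality: c^T x* = b^T y*. Confirmed.

9


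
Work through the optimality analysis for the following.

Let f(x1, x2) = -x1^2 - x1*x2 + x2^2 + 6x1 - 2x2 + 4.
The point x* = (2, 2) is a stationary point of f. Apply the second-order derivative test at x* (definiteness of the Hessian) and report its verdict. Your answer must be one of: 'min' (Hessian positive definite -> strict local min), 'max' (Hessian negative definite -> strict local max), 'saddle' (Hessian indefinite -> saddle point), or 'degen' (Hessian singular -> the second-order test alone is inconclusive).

Compute the Hessian H = grad^2 f:
  H = [[-2, -1], [-1, 2]]
Verify stationarity: grad f(x*) = H x* + g = (0, 0).
Eigenvalues of H: -2.2361, 2.2361.
Eigenvalues have mixed signs, so H is indefinite -> x* is a saddle point.

saddle


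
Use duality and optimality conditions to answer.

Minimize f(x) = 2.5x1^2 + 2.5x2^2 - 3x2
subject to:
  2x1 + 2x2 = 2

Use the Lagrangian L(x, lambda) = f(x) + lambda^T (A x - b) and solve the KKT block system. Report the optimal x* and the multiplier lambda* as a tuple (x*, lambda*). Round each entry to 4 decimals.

Form the Lagrangian:
  L(x, lambda) = (1/2) x^T Q x + c^T x + lambda^T (A x - b)
Stationarity (grad_x L = 0): Q x + c + A^T lambda = 0.
Primal feasibility: A x = b.

This gives the KKT block system:
  [ Q   A^T ] [ x     ]   [-c ]
  [ A    0  ] [ lambda ] = [ b ]

Solving the linear system:
  x*      = (0.2, 0.8)
  lambda* = (-0.5)
  f(x*)   = -0.7

x* = (0.2, 0.8), lambda* = (-0.5)


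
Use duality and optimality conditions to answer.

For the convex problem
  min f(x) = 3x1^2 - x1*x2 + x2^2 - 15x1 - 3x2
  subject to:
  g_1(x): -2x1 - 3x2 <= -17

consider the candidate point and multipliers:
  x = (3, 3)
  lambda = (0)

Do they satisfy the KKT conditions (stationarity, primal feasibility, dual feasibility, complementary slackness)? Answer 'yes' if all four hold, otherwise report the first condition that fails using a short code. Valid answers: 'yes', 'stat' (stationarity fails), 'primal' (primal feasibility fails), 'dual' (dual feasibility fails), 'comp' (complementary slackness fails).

Gradient of f: grad f(x) = Q x + c = (0, 0)
Constraint values g_i(x) = a_i^T x - b_i:
  g_1((3, 3)) = 2
Stationarity residual: grad f(x) + sum_i lambda_i a_i = (0, 0)
  -> stationarity OK
Primal feasibility (all g_i <= 0): FAILS
Dual feasibility (all lambda_i >= 0): OK
Complementary slackness (lambda_i * g_i(x) = 0 for all i): OK

Verdict: the first failing condition is primal_feasibility -> primal.

primal


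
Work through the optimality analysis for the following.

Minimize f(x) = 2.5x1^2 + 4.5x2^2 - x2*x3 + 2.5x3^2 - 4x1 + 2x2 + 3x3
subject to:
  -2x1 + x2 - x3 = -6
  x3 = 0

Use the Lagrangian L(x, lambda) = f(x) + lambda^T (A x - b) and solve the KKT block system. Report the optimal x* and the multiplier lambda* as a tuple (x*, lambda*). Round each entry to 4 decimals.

Form the Lagrangian:
  L(x, lambda) = (1/2) x^T Q x + c^T x + lambda^T (A x - b)
Stationarity (grad_x L = 0): Q x + c + A^T lambda = 0.
Primal feasibility: A x = b.

This gives the KKT block system:
  [ Q   A^T ] [ x     ]   [-c ]
  [ A    0  ] [ lambda ] = [ b ]

Solving the linear system:
  x*      = (2.6341, -0.7317, 0)
  lambda* = (4.5854, 0.8537)
  f(x*)   = 7.7561

x* = (2.6341, -0.7317, 0), lambda* = (4.5854, 0.8537)


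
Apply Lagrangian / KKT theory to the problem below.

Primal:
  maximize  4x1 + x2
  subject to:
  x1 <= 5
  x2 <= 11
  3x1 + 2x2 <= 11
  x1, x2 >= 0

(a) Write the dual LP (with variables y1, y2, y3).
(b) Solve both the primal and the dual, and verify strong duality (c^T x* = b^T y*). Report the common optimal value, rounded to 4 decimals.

The standard primal-dual pair for 'max c^T x s.t. A x <= b, x >= 0' is:
  Dual:  min b^T y  s.t.  A^T y >= c,  y >= 0.

So the dual LP is:
  minimize  5y1 + 11y2 + 11y3
  subject to:
    y1 + 3y3 >= 4
    y2 + 2y3 >= 1
    y1, y2, y3 >= 0

Solving the primal: x* = (3.6667, 0).
  primal value c^T x* = 14.6667.
Solving the dual: y* = (0, 0, 1.3333).
  dual value b^T y* = 14.6667.
Strong duality: c^T x* = b^T y*. Confirmed.

14.6667


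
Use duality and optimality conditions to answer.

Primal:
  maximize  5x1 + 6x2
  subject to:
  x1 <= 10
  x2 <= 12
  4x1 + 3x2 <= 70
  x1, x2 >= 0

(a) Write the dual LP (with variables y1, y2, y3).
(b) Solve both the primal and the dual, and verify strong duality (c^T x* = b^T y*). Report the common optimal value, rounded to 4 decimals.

The standard primal-dual pair for 'max c^T x s.t. A x <= b, x >= 0' is:
  Dual:  min b^T y  s.t.  A^T y >= c,  y >= 0.

So the dual LP is:
  minimize  10y1 + 12y2 + 70y3
  subject to:
    y1 + 4y3 >= 5
    y2 + 3y3 >= 6
    y1, y2, y3 >= 0

Solving the primal: x* = (8.5, 12).
  primal value c^T x* = 114.5.
Solving the dual: y* = (0, 2.25, 1.25).
  dual value b^T y* = 114.5.
Strong duality: c^T x* = b^T y*. Confirmed.

114.5


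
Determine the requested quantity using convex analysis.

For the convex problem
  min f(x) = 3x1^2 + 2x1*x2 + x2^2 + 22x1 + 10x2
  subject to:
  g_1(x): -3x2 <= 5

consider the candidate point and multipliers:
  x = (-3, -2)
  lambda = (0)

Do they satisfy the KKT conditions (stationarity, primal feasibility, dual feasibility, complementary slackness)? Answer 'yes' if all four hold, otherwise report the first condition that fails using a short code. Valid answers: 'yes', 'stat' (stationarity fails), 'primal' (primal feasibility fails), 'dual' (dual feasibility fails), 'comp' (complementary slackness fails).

Gradient of f: grad f(x) = Q x + c = (0, 0)
Constraint values g_i(x) = a_i^T x - b_i:
  g_1((-3, -2)) = 1
Stationarity residual: grad f(x) + sum_i lambda_i a_i = (0, 0)
  -> stationarity OK
Primal feasibility (all g_i <= 0): FAILS
Dual feasibility (all lambda_i >= 0): OK
Complementary slackness (lambda_i * g_i(x) = 0 for all i): OK

Verdict: the first failing condition is primal_feasibility -> primal.

primal


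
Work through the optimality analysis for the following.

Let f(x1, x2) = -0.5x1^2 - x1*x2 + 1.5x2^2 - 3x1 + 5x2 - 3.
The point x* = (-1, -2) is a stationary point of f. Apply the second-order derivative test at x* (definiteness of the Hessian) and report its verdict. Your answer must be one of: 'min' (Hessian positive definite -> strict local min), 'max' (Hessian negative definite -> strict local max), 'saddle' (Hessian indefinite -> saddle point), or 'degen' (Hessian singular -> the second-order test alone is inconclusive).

Compute the Hessian H = grad^2 f:
  H = [[-1, -1], [-1, 3]]
Verify stationarity: grad f(x*) = H x* + g = (0, 0).
Eigenvalues of H: -1.2361, 3.2361.
Eigenvalues have mixed signs, so H is indefinite -> x* is a saddle point.

saddle


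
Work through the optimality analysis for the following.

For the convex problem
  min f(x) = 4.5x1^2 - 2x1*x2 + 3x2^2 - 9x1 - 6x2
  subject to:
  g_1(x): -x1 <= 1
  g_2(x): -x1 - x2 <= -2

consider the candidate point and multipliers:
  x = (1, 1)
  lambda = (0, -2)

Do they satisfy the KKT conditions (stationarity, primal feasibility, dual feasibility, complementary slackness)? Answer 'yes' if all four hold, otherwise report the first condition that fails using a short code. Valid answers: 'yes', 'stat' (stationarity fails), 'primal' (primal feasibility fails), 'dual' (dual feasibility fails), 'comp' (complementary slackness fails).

Gradient of f: grad f(x) = Q x + c = (-2, -2)
Constraint values g_i(x) = a_i^T x - b_i:
  g_1((1, 1)) = -2
  g_2((1, 1)) = 0
Stationarity residual: grad f(x) + sum_i lambda_i a_i = (0, 0)
  -> stationarity OK
Primal feasibility (all g_i <= 0): OK
Dual feasibility (all lambda_i >= 0): FAILS
Complementary slackness (lambda_i * g_i(x) = 0 for all i): OK

Verdict: the first failing condition is dual_feasibility -> dual.

dual


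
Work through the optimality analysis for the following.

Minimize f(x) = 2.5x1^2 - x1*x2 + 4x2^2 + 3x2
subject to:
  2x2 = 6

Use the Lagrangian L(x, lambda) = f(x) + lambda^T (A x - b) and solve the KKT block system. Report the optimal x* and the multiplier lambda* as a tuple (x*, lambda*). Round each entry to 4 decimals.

Form the Lagrangian:
  L(x, lambda) = (1/2) x^T Q x + c^T x + lambda^T (A x - b)
Stationarity (grad_x L = 0): Q x + c + A^T lambda = 0.
Primal feasibility: A x = b.

This gives the KKT block system:
  [ Q   A^T ] [ x     ]   [-c ]
  [ A    0  ] [ lambda ] = [ b ]

Solving the linear system:
  x*      = (0.6, 3)
  lambda* = (-13.2)
  f(x*)   = 44.1

x* = (0.6, 3), lambda* = (-13.2)


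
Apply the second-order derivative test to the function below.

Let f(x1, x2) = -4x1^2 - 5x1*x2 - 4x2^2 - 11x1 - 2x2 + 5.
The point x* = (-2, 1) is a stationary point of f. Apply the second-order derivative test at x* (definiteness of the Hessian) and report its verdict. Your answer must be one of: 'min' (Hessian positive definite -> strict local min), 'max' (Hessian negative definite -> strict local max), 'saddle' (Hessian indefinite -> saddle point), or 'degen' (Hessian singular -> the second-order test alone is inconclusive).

Compute the Hessian H = grad^2 f:
  H = [[-8, -5], [-5, -8]]
Verify stationarity: grad f(x*) = H x* + g = (0, 0).
Eigenvalues of H: -13, -3.
Both eigenvalues < 0, so H is negative definite -> x* is a strict local max.

max


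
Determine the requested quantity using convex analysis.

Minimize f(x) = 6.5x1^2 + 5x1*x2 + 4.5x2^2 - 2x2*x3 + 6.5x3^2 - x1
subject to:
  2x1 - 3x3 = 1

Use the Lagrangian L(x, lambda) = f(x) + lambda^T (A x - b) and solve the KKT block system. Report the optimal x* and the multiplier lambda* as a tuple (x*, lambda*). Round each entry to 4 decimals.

Form the Lagrangian:
  L(x, lambda) = (1/2) x^T Q x + c^T x + lambda^T (A x - b)
Stationarity (grad_x L = 0): Q x + c + A^T lambda = 0.
Primal feasibility: A x = b.

This gives the KKT block system:
  [ Q   A^T ] [ x     ]   [-c ]
  [ A    0  ] [ lambda ] = [ b ]

Solving the linear system:
  x*      = (0.2407, -0.1721, -0.1729)
  lambda* = (-0.6343)
  f(x*)   = 0.1968

x* = (0.2407, -0.1721, -0.1729), lambda* = (-0.6343)


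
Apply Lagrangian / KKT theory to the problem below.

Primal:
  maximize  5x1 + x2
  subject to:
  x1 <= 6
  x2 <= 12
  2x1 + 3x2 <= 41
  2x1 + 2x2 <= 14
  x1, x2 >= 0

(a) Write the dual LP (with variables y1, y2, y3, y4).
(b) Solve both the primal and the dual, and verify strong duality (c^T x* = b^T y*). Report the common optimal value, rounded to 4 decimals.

The standard primal-dual pair for 'max c^T x s.t. A x <= b, x >= 0' is:
  Dual:  min b^T y  s.t.  A^T y >= c,  y >= 0.

So the dual LP is:
  minimize  6y1 + 12y2 + 41y3 + 14y4
  subject to:
    y1 + 2y3 + 2y4 >= 5
    y2 + 3y3 + 2y4 >= 1
    y1, y2, y3, y4 >= 0

Solving the primal: x* = (6, 1).
  primal value c^T x* = 31.
Solving the dual: y* = (4, 0, 0, 0.5).
  dual value b^T y* = 31.
Strong duality: c^T x* = b^T y*. Confirmed.

31


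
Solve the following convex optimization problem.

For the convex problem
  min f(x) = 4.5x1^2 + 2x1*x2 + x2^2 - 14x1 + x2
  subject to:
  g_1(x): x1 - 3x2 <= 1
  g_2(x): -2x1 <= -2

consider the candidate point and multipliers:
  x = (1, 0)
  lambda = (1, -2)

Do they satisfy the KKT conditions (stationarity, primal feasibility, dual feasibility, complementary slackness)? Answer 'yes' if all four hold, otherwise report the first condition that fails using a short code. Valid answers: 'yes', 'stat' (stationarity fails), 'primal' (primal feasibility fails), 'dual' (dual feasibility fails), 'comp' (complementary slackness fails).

Gradient of f: grad f(x) = Q x + c = (-5, 3)
Constraint values g_i(x) = a_i^T x - b_i:
  g_1((1, 0)) = 0
  g_2((1, 0)) = 0
Stationarity residual: grad f(x) + sum_i lambda_i a_i = (0, 0)
  -> stationarity OK
Primal feasibility (all g_i <= 0): OK
Dual feasibility (all lambda_i >= 0): FAILS
Complementary slackness (lambda_i * g_i(x) = 0 for all i): OK

Verdict: the first failing condition is dual_feasibility -> dual.

dual


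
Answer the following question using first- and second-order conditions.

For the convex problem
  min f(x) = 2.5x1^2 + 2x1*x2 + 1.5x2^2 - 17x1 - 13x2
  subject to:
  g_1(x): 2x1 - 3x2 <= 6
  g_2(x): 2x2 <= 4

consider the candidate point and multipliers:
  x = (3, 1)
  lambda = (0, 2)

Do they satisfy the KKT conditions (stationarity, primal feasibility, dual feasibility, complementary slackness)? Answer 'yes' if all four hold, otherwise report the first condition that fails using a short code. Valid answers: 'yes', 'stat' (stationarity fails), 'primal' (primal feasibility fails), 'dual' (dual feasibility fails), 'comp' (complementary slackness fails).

Gradient of f: grad f(x) = Q x + c = (0, -4)
Constraint values g_i(x) = a_i^T x - b_i:
  g_1((3, 1)) = -3
  g_2((3, 1)) = -2
Stationarity residual: grad f(x) + sum_i lambda_i a_i = (0, 0)
  -> stationarity OK
Primal feasibility (all g_i <= 0): OK
Dual feasibility (all lambda_i >= 0): OK
Complementary slackness (lambda_i * g_i(x) = 0 for all i): FAILS

Verdict: the first failing condition is complementary_slackness -> comp.

comp


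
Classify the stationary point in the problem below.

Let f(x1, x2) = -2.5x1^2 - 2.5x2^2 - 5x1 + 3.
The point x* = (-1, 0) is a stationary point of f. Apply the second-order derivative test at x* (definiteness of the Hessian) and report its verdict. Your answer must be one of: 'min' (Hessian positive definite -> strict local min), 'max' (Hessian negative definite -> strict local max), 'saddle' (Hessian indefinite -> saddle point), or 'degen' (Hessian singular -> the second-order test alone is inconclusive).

Compute the Hessian H = grad^2 f:
  H = [[-5, 0], [0, -5]]
Verify stationarity: grad f(x*) = H x* + g = (0, 0).
Eigenvalues of H: -5, -5.
Both eigenvalues < 0, so H is negative definite -> x* is a strict local max.

max


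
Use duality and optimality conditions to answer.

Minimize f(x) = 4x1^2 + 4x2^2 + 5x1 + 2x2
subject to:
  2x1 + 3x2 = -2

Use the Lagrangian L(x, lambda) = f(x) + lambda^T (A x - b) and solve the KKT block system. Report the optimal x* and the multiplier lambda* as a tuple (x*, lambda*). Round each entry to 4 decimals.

Form the Lagrangian:
  L(x, lambda) = (1/2) x^T Q x + c^T x + lambda^T (A x - b)
Stationarity (grad_x L = 0): Q x + c + A^T lambda = 0.
Primal feasibility: A x = b.

This gives the KKT block system:
  [ Q   A^T ] [ x     ]   [-c ]
  [ A    0  ] [ lambda ] = [ b ]

Solving the linear system:
  x*      = (-0.625, -0.25)
  lambda* = (0)
  f(x*)   = -1.8125

x* = (-0.625, -0.25), lambda* = (0)
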